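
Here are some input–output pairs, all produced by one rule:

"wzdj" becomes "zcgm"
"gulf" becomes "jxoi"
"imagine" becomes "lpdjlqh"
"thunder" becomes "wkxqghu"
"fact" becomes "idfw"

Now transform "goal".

In each case the input is transformed by: shift every letter 3 places forward in the alphabet (wrapping around).
For "goal" the result is "jrdo".

jrdo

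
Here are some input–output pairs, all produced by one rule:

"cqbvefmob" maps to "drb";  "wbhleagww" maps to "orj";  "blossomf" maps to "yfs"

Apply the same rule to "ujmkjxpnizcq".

wwap

The rule is to shift every letter 13 places forward in the alphabet (wrapping around) — i.e. ROT13, then keep one character in every 3, starting at position 2 (positions 2nd, 5th, 8th, ...).
"ujmkjxpnizcq" → "hwzxwkcavmpd" → "wwap".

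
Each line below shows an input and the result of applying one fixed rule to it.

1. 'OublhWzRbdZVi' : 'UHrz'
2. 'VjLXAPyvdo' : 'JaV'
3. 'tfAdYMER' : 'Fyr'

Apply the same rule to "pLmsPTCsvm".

The pattern: keep one character in every 3, starting at position 2 (positions 2nd, 5th, 8th, ...), then flip the case of every letter.
Applying both steps to "pLmsPTCsvm": "LPs", then "lpS".

lpS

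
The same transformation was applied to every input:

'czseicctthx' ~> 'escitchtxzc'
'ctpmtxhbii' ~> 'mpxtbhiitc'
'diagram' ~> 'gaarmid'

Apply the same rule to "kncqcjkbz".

The rule is to swap each adjacent pair of characters (1↔2, 3↔4, ...), then move the first 2 characters to the end (rotate left by 2).
"kncqcjkbz" → "nkqcjcbkz" → "qcjcbkznk".
(Check on "ctpmtxhbii": → "tcmpxtbhii" → "mpxtbhiitc" ✓)

qcjcbkznk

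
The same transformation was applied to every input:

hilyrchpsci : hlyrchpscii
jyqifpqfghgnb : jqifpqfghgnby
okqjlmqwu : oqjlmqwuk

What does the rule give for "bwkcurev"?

The pattern: move the first character to the end, then swap the first and last characters.
"bwkcurev" → "wkcurevb" → "bkcurevw".

bkcurevw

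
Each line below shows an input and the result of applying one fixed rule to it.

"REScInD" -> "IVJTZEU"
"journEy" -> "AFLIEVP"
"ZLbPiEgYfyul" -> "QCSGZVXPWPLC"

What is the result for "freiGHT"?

Rule — shift every letter 9 places backward in the alphabet (wrapping around), then convert every letter to uppercase.
"freiGHT" → "wivzXYK" → "WIVZXYK".
(Check on "REScInD": → "IVJtZeU" → "IVJTZEU" ✓)

WIVZXYK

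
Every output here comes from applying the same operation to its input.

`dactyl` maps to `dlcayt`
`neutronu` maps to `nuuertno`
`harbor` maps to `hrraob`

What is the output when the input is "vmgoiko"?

Looking at the pairs, the operation is to move the last character to the front, then swap each adjacent pair of characters (1↔2, 3↔4, ...).
Applying both steps to "vmgoiko": "ovmgoik", then "vogmiok".
(Check on "harbor": → "rharbo" → "hrraob" ✓)

vogmiok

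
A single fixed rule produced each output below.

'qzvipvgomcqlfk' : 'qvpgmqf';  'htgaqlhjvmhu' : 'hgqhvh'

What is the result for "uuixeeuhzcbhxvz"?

uieuzbxz

Each output is the input with this applied: keep every other character starting from the first (positions 1st, 3rd, 5th, ...).
Doing the same to "uuixeeuhzcbhxvz": "uieuzbxz".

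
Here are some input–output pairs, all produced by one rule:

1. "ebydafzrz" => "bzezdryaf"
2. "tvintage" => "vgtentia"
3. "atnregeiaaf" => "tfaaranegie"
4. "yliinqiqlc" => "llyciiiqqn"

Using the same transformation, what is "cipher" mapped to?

The rule is to swap each adjacent pair of characters (1↔2, 3↔4, ...), then take characters alternately from the front and the back (1st, last, 2nd, 2nd-last, ...).
Applying both steps to "cipher": "ichpre", then "iecrhp".
(Check on "ebydafzrz": → "bedyfarzz" → "bzezdryaf" ✓)

iecrhp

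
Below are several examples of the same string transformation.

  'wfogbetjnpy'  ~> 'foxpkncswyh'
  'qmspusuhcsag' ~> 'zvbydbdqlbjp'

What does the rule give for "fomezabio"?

The transformation: shift every letter 9 places forward in the alphabet (wrapping around).
On "fomezabio" that produces "oxvnijkrx".

oxvnijkrx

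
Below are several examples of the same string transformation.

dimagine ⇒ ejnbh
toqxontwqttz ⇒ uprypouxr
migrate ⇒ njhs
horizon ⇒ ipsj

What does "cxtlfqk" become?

The transformation: delete the last 3 characters, then shift every letter 1 place forward in the alphabet (wrapping around).
"cxtlfqk" → "cxtl" → "dyum".

dyum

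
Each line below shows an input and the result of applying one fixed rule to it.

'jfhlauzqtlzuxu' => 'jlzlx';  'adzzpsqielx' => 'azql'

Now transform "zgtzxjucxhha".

In each case the input is transformed by: keep one character in every 3, starting at position 1 (positions 1st, 4th, 7th, ...).
For "zgtzxjucxhha" the result is "zzuh".

zzuh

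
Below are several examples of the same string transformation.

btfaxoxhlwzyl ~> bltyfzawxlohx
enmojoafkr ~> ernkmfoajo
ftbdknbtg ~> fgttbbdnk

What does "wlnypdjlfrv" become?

wvlrnfylpjd

Looking at the pairs, the operation is to take characters alternately from the front and the back (1st, last, 2nd, 2nd-last, ...).
So "wlnypdjlfrv" becomes "wvlrnfylpjd".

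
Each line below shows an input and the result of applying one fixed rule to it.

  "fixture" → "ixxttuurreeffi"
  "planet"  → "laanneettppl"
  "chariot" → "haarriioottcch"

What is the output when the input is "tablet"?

The transformation: double every character, then move the first 3 characters to the end (rotate left by 3).
Working it through for "tablet": intermediate "ttaabblleett", final "abblleetttta".

abblleetttta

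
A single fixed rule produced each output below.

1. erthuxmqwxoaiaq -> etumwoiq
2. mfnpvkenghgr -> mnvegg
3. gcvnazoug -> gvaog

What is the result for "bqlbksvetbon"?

blkvto

In each case the input is transformed by: keep every other character starting from the first (positions 1st, 3rd, 5th, ...).
So "bqlbksvetbon" becomes "blkvto".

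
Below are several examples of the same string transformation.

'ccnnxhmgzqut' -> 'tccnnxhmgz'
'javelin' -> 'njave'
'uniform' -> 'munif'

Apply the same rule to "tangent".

ttang

What's happening: move the last character to the front, then delete the last 2 characters.
Starting from "tangent": after the first operation, "ttangen"; after the second, "ttang".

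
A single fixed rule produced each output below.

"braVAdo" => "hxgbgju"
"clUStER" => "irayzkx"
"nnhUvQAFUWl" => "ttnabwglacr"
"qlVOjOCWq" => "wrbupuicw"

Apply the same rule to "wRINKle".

Rule — shift every letter 6 places forward in the alphabet (wrapping around), then convert every letter to lowercase.
Working it through for "wRINKle": intermediate "cXOTQrk", final "cxotqrk".
(Check on "qlVOjOCWq": → "wrBUpUICw" → "wrbupuicw" ✓)

cxotqrk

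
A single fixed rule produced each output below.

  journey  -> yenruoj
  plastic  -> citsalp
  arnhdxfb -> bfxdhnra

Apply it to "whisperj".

jrepsihw

Looking at the pairs, the operation is to reverse the string.
Doing the same to "whisperj": "jrepsihw".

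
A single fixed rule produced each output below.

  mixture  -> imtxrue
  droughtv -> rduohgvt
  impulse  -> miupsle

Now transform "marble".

ambrel

In each case the input is transformed by: swap each adjacent pair of characters (1↔2, 3↔4, ...).
For "marble" the result is "ambrel".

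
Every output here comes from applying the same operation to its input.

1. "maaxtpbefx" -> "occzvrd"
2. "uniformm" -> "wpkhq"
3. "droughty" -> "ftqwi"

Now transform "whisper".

The pattern: shift every letter 2 places forward in the alphabet (wrapping around), then delete the last 3 characters.
For "whisper", step one produces "yjkurgt"; step two turns that into "yjku".

yjku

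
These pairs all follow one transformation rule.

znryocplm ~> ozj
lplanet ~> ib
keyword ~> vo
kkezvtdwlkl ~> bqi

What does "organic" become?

Each output is the input with this applied: keep one character in every 3, starting at position 3 (positions 3rd, 6th, 9th, ...), then shift every letter 3 places backward in the alphabet (wrapping around).
Applying that to "organic" gives "df".

df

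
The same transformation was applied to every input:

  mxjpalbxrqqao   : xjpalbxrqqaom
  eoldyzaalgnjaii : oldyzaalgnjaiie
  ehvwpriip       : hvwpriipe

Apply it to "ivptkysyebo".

vptkysyeboi

Rule — move the first character to the end.
On "ivptkysyebo" that produces "vptkysyeboi".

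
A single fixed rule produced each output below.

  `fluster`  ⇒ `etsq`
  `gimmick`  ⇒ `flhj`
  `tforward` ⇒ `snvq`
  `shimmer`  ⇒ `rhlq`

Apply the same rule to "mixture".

lwtd

The rule is to keep every other character starting from the first (positions 1st, 3rd, 5th, ...), then shift every letter 1 place backward in the alphabet (wrapping around).
Applying both steps to "mixture": "mxue", then "lwtd".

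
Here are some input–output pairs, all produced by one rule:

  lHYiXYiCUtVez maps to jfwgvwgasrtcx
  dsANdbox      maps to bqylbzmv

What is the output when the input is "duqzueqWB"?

bsoxscouz

The pattern: shift every letter 2 places backward in the alphabet (wrapping around), then convert every letter to lowercase.
"duqzueqWB" → "bsoxscoUZ" → "bsoxscouz".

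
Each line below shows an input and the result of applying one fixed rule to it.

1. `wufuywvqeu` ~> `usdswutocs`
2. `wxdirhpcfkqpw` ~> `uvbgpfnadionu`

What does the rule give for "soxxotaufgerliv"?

In each case the input is transformed by: shift every letter 2 places backward in the alphabet (wrapping around).
For "soxxotaufgerliv" the result is "qmvvmrysdecpjgt".

qmvvmrysdecpjgt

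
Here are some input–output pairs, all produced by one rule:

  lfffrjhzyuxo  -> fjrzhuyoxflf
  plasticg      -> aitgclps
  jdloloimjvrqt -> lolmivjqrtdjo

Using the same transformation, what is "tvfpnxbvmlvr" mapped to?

fxnvblmrvvtp

The transformation: swap each adjacent pair of characters (1↔2, 3↔4, ...), then move the first 3 characters to the end (rotate left by 3).
"tvfpnxbvmlvr" → "vtpfxnvblmrv" → "fxnvblmrvvtp".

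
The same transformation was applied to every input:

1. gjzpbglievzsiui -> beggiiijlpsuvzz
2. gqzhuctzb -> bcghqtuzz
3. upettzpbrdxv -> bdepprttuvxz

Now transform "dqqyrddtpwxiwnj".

dddijnpqqrtwwxy

Rule — sort the characters into alphabetical order.
So "dqqyrddtpwxiwnj" becomes "dddijnpqqrtwwxy".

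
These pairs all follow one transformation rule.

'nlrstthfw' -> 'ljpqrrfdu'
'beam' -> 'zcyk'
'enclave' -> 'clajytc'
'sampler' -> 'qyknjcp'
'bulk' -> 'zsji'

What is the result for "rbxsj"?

pzvqh

Rule — shift every letter 2 places backward in the alphabet (wrapping around).
Applying that to "rbxsj" gives "pzvqh".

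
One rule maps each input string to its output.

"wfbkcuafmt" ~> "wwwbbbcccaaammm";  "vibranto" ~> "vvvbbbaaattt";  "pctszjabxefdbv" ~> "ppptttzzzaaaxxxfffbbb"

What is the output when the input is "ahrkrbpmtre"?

What's happening: keep every other character starting from the first (positions 1st, 3rd, 5th, ...), then repeat every character 3 times.
"ahrkrbpmtre" → "arrpte" → "aaarrrrrrpppttteee".

aaarrrrrrpppttteee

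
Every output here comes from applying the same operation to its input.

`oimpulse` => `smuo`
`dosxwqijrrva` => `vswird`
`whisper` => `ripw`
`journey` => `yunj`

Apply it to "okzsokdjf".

Each output is the input with this applied: keep every other character starting from the first (positions 1st, 3rd, 5th, ...), then swap the first and last characters.
On "okzsokdjf": the first step gives "ozodf", and the second then gives "fzodo".

fzodo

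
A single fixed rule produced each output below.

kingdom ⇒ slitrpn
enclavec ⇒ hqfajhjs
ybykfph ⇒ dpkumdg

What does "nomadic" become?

rfinhst

The rule is to shift every letter 5 places forward in the alphabet (wrapping around), then move the first 2 characters to the end (rotate left by 2).
Applying both steps to "nomadic": "strfinh", then "rfinhst".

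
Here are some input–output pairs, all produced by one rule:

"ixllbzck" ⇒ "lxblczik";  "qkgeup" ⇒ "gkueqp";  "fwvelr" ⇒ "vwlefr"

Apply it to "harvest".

raevtsh

The transformation: move the first character to the end, then swap each adjacent pair of characters (1↔2, 3↔4, ...).
Applying both steps to "harvest": "arvesth", then "raevtsh".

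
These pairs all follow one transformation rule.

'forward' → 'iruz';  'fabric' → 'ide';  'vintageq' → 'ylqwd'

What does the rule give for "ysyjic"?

bvb

Looking at the pairs, the operation is to shift every letter 3 places forward in the alphabet (wrapping around), then delete the last 3 characters.
Applying both steps to "ysyjic": "bvbmlf", then "bvb".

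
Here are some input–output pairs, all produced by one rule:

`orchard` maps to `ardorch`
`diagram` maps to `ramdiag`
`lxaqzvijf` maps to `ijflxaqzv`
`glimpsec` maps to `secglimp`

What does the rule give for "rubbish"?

The rule is to move the last 3 characters to the front (rotate right by 3).
So "rubbish" becomes "ishrubb".

ishrubb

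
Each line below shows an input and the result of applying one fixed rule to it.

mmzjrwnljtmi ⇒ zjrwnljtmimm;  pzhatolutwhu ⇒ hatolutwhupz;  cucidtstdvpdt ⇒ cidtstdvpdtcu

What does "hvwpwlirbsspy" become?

wpwlirbsspyhv

The transformation: move the first 2 characters to the end (rotate left by 2).
Doing the same to "hvwpwlirbsspy": "wpwlirbsspyhv".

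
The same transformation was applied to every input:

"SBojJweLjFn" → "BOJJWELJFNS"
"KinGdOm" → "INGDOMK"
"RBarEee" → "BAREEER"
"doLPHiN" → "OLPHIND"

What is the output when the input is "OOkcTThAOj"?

OKCTTHAOJO

Looking at the pairs, the operation is to move the first character to the end, then convert every letter to uppercase.
For "OOkcTThAOj", step one produces "OkcTThAOjO"; step two turns that into "OKCTTHAOJO".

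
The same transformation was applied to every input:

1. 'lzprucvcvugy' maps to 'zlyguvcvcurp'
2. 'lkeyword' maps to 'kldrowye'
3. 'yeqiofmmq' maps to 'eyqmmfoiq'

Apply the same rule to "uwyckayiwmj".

wujmwiyakcy

What's happening: reverse the string, then move the last 2 characters to the front (rotate right by 2).
For "uwyckayiwmj" the result is "wujmwiyakcy".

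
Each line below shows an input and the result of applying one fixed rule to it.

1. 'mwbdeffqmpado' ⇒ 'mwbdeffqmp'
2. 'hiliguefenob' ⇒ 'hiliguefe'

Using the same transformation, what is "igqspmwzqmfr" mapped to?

Rule — delete the last 3 characters.
For "igqspmwzqmfr" the result is "igqspmwzq".

igqspmwzq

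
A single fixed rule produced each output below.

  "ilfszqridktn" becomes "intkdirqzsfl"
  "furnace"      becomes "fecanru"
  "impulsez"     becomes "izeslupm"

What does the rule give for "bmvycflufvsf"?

The pattern: reverse the string, then move the last character to the front.
"bmvycflufvsf" → "fsvfulfcyvmb" → "bfsvfulfcyvm".

bfsvfulfcyvm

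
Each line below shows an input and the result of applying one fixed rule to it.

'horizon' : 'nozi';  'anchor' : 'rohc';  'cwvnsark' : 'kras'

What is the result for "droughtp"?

pthg

The transformation: reverse the string, then keep only the first 4 characters.
"droughtp" → "pthguord" → "pthg".
(Check on "horizon": → "noziroh" → "nozi" ✓)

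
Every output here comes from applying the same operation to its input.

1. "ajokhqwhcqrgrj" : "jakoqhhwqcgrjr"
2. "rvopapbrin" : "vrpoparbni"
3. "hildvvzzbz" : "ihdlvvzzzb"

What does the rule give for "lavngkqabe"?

alnvkgaqeb

Rule — swap each adjacent pair of characters (1↔2, 3↔4, ...).
On "lavngkqabe" that produces "alnvkgaqeb".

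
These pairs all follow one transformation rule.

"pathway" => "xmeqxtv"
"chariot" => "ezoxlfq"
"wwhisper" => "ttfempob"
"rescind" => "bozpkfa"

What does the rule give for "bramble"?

oyjxiyb

Rule — shift every letter 3 places backward in the alphabet (wrapping around), then swap each adjacent pair of characters (1↔2, 3↔4, ...).
Starting from "bramble": after the first operation, "yoxjyib"; after the second, "oyjxiyb".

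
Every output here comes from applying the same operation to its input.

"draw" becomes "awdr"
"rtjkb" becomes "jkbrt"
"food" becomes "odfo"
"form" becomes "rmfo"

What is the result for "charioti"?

ariotich

Looking at the pairs, the operation is to move the first 2 characters to the end (rotate left by 2).
So "charioti" becomes "ariotich".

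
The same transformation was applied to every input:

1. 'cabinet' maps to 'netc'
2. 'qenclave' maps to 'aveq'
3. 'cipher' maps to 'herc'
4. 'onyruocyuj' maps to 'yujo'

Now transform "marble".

blem

The pattern: move the first character to the end, then keep only the last 4 characters.
On "marble" that produces "blem".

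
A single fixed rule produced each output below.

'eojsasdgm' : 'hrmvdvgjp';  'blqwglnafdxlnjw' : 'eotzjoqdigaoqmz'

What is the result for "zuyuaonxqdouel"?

cxbxdrqatgrxho

Rule — shift every letter 3 places forward in the alphabet (wrapping around).
Doing the same to "zuyuaonxqdouel": "cxbxdrqatgrxho".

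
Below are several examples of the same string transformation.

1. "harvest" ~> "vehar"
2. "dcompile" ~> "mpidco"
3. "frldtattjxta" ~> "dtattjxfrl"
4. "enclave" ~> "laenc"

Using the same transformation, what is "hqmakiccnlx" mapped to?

akiccnhqm

In each case the input is transformed by: delete the last 2 characters, then move the first 3 characters to the end (rotate left by 3).
Applying both steps to "hqmakiccnlx": "hqmakiccn", then "akiccnhqm".
(Check on "dcompile": → "dcompi" → "mpidco" ✓)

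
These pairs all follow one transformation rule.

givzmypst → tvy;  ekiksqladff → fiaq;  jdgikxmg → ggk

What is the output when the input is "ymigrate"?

eir

The transformation: take characters alternately from the front and the back (1st, last, 2nd, 2nd-last, ...), then keep one character in every 3, starting at position 2 (positions 2nd, 5th, 8th, ...).
On "ymigrate" that produces "eir".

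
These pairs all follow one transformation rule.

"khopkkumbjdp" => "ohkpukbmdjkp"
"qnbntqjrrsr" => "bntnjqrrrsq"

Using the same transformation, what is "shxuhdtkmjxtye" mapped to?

xhhutdmkxjytse

The rule is to move the first character to the end, then swap each adjacent pair of characters (1↔2, 3↔4, ...).
For "shxuhdtkmjxtye", step one produces "hxuhdtkmjxtyes"; step two turns that into "xhhutdmkxjytse".
(Check on "khopkkumbjdp": → "hopkkumbjdpk" → "ohkpukbmdjkp" ✓)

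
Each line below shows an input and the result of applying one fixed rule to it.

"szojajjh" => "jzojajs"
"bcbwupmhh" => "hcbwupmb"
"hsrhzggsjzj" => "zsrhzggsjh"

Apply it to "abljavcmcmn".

In each case the input is transformed by: delete the last character, then swap the first and last characters.
Starting from "abljavcmcmn": after the first operation, "abljavcmcm"; after the second, "mbljavcmca".
(Check on "szojajjh": → "szojajj" → "jzojajs" ✓)

mbljavcmca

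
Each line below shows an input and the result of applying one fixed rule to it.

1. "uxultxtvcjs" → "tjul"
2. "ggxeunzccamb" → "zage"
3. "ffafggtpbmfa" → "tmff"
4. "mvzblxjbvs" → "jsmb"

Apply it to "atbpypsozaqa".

saap

Rule — keep one character in every 3, starting at position 1 (positions 1st, 4th, 7th, ...), then swap the front and back halves of the string.
"atbpypsozaqa" → "apsa" → "saap".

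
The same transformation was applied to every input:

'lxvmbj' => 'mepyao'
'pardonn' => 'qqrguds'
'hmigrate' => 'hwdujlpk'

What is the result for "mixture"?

huxwalp

The rule is to reverse the string, then shift every letter 3 places forward in the alphabet (wrapping around).
So "mixture" becomes "huxwalp".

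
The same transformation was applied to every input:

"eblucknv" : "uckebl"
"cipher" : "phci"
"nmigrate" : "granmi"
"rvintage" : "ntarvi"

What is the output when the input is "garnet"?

What's happening: delete the last 2 characters, then swap the front and back halves of the string.
Working it through for "garnet": intermediate "garn", final "rnga".
(Check on "nmigrate": → "nmigra" → "granmi" ✓)

rnga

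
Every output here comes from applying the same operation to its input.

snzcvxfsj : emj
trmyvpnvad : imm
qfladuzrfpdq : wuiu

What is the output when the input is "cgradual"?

Looking at the pairs, the operation is to shift every letter 9 places backward in the alphabet (wrapping around), then keep one character in every 3, starting at position 2 (positions 2nd, 5th, 8th, ...).
"cgradual" → "txirulrc" → "xuc".

xuc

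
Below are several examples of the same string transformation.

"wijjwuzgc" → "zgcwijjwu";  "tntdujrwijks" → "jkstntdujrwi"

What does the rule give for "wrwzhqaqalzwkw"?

wkwwrwzhqaqalz

In each case the input is transformed by: move the last 3 characters to the front (rotate right by 3).
For "wrwzhqaqalzwkw" the result is "wkwwrwzhqaqalz".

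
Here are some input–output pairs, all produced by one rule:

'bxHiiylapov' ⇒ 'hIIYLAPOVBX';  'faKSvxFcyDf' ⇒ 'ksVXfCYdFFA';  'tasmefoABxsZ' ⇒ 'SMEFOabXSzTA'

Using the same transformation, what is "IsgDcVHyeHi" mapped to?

The rule is to flip the case of every letter, then move the first 2 characters to the end (rotate left by 2).
Applying both steps to "IsgDcVHyeHi": "iSGdCvhYEhI", then "GdCvhYEhIiS".
(Check on "bxHiiylapov": → "BXhIIYLAPOV" → "hIIYLAPOVBX" ✓)

GdCvhYEhIiS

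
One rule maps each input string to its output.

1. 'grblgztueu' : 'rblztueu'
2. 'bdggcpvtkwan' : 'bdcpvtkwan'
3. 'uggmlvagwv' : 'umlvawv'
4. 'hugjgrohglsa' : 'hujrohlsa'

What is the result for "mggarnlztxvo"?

marnlztxvo

Looking at the pairs, the operation is to remove every "g".
On "mggarnlztxvo" that produces "marnlztxvo".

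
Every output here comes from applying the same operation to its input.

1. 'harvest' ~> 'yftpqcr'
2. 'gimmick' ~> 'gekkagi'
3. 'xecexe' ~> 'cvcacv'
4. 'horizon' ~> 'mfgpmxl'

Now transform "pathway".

ynfryuw

The pattern: shift every letter 2 places backward in the alphabet (wrapping around), then swap each adjacent pair of characters (1↔2, 3↔4, ...).
Applying both steps to "pathway": "nyrfuyw", then "ynfryuw".
(Check on "xecexe": → "vcacvc" → "cvcacv" ✓)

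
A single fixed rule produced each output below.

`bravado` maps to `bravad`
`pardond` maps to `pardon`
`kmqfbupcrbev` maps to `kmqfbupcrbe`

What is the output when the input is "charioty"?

chariot

What's happening: delete the last character.
On "charioty" that produces "chariot".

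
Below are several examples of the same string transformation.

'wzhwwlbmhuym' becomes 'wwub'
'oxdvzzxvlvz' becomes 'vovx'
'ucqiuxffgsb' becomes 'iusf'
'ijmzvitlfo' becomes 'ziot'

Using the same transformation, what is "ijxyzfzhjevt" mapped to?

What's happening: keep one character in every 3, starting at position 1 (positions 1st, 4th, 7th, ...), then swap each adjacent pair of characters (1↔2, 3↔4, ...).
Working it through for "ijxyzfzhjevt": intermediate "iyze", final "yiez".

yiez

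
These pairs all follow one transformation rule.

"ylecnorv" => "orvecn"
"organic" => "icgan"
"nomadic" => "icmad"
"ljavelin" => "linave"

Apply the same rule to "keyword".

rdywo

The transformation: delete the first 2 characters, then move the first 3 characters to the end (rotate left by 3).
On "keyword": the first step gives "yword", and the second then gives "rdywo".
(Check on "ylecnorv": → "ecnorv" → "orvecn" ✓)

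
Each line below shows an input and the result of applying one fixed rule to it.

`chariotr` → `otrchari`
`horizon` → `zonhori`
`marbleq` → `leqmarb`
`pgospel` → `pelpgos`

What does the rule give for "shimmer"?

Rule — move the last 3 characters to the front (rotate right by 3).
So "shimmer" becomes "mershim".

mershim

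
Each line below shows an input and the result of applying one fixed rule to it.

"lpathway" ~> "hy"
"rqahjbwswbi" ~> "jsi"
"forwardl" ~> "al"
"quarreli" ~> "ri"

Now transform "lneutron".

tn

Rule — keep one character in every 3, starting at position 2 (positions 2nd, 5th, 8th, ...), then delete the first character.
On "lneutron": the first step gives "ntn", and the second then gives "tn".
(Check on "rqahjbwswbi": → "qjsi" → "jsi" ✓)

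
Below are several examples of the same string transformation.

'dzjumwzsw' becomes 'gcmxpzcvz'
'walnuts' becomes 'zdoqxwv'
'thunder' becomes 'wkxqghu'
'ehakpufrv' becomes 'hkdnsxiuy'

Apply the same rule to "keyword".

nhbzrug

The rule is to shift every letter 3 places forward in the alphabet (wrapping around).
For "keyword" the result is "nhbzrug".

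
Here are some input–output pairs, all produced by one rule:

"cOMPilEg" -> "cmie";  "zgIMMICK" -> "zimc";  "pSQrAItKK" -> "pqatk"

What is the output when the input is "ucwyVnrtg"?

Rule — keep every other character starting from the first (positions 1st, 3rd, 5th, ...), then convert every letter to lowercase.
Applying both steps to "ucwyVnrtg": "uwVrg", then "uwvrg".
(Check on "zgIMMICK": → "zIMC" → "zimc" ✓)

uwvrg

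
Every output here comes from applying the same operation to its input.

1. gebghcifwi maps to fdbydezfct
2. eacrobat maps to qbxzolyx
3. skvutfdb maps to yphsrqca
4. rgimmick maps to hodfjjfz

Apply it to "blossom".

jyilppl

The rule is to shift every letter 3 places backward in the alphabet (wrapping around), then move the last character to the front.
Starting from "blossom": after the first operation, "yilpplj"; after the second, "jyilppl".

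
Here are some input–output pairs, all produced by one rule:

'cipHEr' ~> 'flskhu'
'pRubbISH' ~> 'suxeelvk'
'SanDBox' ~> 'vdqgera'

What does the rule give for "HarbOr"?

kdueru

In each case the input is transformed by: shift every letter 3 places forward in the alphabet (wrapping around), then convert every letter to lowercase.
On "HarbOr": the first step gives "KdueRu", and the second then gives "kdueru".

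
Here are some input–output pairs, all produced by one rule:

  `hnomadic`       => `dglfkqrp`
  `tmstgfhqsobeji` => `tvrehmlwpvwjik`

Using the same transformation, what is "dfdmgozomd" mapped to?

Each output is the input with this applied: shift every letter 3 places forward in the alphabet (wrapping around), then swap the front and back halves of the string.
"dfdmgozomd" → "gigpjrcrpg" → "rcrpggigpj".

rcrpggigpj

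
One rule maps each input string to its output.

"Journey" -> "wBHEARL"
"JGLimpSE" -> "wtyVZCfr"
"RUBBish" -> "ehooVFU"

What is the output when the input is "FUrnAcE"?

What's happening: shift every letter 13 places forward in the alphabet (wrapping around) — i.e. ROT13, then flip the case of every letter.
Applying that to "FUrnAcE" gives "shEAnPr".

shEAnPr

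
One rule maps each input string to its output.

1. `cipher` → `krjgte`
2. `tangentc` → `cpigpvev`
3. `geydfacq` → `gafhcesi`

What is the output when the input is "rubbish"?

Rule — move the first character to the end, then shift every letter 2 places forward in the alphabet (wrapping around).
"rubbish" → "wddkujt".

wddkujt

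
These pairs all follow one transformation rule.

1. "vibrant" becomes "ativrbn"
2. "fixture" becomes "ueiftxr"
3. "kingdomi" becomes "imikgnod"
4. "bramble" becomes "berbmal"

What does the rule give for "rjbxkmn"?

knjrxbm

In each case the input is transformed by: swap each adjacent pair of characters (1↔2, 3↔4, ...), then move the last 2 characters to the front (rotate right by 2).
On "rjbxkmn": the first step gives "jrxbmkn", and the second then gives "knjrxbm".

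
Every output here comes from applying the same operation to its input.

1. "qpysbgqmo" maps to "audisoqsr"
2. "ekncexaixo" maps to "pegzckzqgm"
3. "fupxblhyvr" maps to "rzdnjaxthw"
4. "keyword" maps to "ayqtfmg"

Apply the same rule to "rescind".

uekpftg

What's happening: move the first 2 characters to the end (rotate left by 2), then shift every letter 2 places forward in the alphabet (wrapping around).
On "rescind": the first step gives "scindre", and the second then gives "uekpftg".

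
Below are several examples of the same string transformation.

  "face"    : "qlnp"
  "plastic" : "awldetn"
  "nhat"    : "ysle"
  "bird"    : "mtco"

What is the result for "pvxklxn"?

Rule — shift every letter 11 places forward in the alphabet (wrapping around).
Applying that to "pvxklxn" gives "agivwiy".

agivwiy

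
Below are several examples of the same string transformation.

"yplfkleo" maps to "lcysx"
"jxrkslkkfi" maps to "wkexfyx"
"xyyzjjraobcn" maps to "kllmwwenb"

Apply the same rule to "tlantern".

Rule — delete the last 3 characters, then shift every letter 13 places forward in the alphabet (wrapping around) — i.e. ROT13.
Starting from "tlantern": after the first operation, "tlant"; after the second, "gynag".

gynag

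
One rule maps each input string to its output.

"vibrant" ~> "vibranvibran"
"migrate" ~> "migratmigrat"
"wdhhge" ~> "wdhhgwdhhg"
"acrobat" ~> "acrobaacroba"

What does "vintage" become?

The transformation: delete the last character, then write the whole string twice.
Starting from "vintage": after the first operation, "vintag"; after the second, "vintagvintag".
(Check on "vibrant": → "vibran" → "vibranvibran" ✓)

vintagvintag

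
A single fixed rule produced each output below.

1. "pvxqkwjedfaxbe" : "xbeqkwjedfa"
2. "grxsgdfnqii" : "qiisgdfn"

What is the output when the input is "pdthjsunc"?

unchjs

The rule is to delete the first 3 characters, then move the last 3 characters to the front (rotate right by 3).
"pdthjsunc" → "hjsunc" → "unchjs".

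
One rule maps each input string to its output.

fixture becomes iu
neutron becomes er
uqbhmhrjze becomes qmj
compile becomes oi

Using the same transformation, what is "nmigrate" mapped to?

mre

The rule is to keep one character in every 3, starting at position 2 (positions 2nd, 5th, 8th, ...).
"nmigrate" → "mre".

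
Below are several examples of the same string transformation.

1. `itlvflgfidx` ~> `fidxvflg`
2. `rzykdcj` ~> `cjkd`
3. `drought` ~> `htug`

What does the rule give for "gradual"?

In each case the input is transformed by: delete the first 3 characters, then swap the front and back halves of the string.
On "gradual" that produces "aldu".

aldu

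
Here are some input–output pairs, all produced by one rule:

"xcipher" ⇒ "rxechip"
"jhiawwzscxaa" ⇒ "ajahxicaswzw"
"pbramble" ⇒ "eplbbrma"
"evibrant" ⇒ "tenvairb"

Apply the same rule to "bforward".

dbrfaowr

In each case the input is transformed by: reverse the string, then take characters alternately from the front and the back (1st, last, 2nd, 2nd-last, ...).
For "bforward", step one produces "drawrofb"; step two turns that into "dbrfaowr".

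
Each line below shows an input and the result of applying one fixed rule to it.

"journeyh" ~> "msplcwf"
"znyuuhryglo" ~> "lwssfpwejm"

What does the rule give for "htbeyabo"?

Looking at the pairs, the operation is to delete the first character, then shift every letter 2 places backward in the alphabet (wrapping around).
On "htbeyabo": the first step gives "tbeyabo", and the second then gives "rzcwyzm".

rzcwyzm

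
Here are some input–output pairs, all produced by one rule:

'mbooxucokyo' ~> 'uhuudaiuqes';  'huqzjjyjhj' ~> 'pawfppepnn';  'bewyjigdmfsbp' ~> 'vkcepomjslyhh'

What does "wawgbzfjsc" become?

In each case the input is transformed by: shift every letter 6 places forward in the alphabet (wrapping around), then swap the first and last characters.
On "wawgbzfjsc": the first step gives "cgcmhflpyi", and the second then gives "igcmhflpyc".

igcmhflpyc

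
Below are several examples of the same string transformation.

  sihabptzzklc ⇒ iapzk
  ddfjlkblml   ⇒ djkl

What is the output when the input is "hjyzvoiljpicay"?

Each output is the input with this applied: keep every other character starting from the second (positions 2nd, 4th, 6th, ...), then delete the last character.
"hjyzvoiljpicay" → "jzolpc".

jzolpc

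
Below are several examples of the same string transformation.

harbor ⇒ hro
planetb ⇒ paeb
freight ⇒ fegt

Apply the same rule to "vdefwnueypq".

In each case the input is transformed by: keep every other character starting from the first (positions 1st, 3rd, 5th, ...).
On "vdefwnueypq" that produces "vewuyq".

vewuyq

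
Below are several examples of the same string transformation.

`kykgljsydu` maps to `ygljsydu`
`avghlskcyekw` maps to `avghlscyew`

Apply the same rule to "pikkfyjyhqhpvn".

pifyjyhqhpvn

The rule is to remove every "k".
On "pikkfyjyhqhpvn" that produces "pifyjyhqhpvn".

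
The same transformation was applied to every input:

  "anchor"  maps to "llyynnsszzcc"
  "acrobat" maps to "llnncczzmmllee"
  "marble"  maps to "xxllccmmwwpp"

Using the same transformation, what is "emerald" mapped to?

ppxxppccllwwoo

In each case the input is transformed by: double every character, then shift every letter 11 places forward in the alphabet (wrapping around).
For "emerald", step one produces "eemmeerraalldd"; step two turns that into "ppxxppccllwwoo".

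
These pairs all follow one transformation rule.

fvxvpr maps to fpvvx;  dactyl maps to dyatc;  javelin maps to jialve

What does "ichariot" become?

iocihra

Each output is the input with this applied: delete the last character, then take characters alternately from the front and the back (1st, last, 2nd, 2nd-last, ...).
So "ichariot" becomes "iocihra".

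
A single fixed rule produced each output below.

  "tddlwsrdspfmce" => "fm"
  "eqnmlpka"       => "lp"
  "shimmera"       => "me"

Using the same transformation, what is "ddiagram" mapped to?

Each output is the input with this applied: move the last 2 characters to the front (rotate right by 2), then keep only the last 2 characters.
For "ddiagram", step one produces "amddiagr"; step two turns that into "gr".

gr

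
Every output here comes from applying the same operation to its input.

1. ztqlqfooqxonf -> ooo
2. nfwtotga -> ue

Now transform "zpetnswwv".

What's happening: shift every letter 2 places backward in the alphabet (wrapping around), then keep only the vowels.
Applying both steps to "zpetnswwv": "xncrlquut", then "uu".

uu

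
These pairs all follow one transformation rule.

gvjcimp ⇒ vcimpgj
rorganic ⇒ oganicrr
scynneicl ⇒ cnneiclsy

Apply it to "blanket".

The pattern: move the first 2 characters to the end (rotate left by 2), then swap the first and last characters.
Applying both steps to "blanket": "anketbl", then "lnketba".
(Check on "rorganic": → "rganicro" → "oganicrr" ✓)

lnketba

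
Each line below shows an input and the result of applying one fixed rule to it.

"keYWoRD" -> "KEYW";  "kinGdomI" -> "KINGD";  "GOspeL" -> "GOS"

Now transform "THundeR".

Each output is the input with this applied: delete the last 3 characters, then convert every letter to uppercase.
For "THundeR", step one produces "THun"; step two turns that into "THUN".

THUN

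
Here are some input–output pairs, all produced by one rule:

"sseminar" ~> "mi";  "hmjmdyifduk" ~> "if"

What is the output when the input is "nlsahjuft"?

hj

What's happening: move the last 3 characters to the front (rotate right by 3), then keep only the last 2 characters.
Applying both steps to "nlsahjuft": "uftnlsahj", then "hj".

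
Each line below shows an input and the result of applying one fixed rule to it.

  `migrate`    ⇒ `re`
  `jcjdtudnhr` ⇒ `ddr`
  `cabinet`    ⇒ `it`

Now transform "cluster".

Rule — move the first character to the end, then keep one character in every 3, starting at position 3 (positions 3rd, 6th, 9th, ...).
For "cluster", step one produces "lusterc"; step two turns that into "sr".

sr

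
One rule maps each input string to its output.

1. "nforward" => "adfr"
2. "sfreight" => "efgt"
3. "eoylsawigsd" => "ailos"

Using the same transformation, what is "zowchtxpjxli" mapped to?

cioptx

The rule is to keep every other character starting from the second (positions 2nd, 4th, 6th, ...), then sort the characters into alphabetical order.
Applying both steps to "zowchtxpjxli": "octpxi", then "cioptx".
(Check on "nforward": → "frad" → "adfr" ✓)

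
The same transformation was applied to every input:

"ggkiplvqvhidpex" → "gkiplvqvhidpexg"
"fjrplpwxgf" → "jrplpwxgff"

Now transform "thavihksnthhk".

What's happening: move the first character to the end.
Applying that to "thavihksnthhk" gives "havihksnthhkt".

havihksnthhkt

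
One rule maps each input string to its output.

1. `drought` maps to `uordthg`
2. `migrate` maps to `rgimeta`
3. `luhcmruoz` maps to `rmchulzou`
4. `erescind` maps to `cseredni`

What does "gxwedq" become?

Each output is the input with this applied: move the last 3 characters to the front (rotate right by 3), then reverse the string.
For "gxwedq", step one produces "edqgxw"; step two turns that into "wxgqde".

wxgqde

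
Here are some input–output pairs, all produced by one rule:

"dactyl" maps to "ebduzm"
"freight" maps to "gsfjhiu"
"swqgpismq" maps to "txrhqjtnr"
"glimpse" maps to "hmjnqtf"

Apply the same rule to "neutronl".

In each case the input is transformed by: shift every letter 1 place forward in the alphabet (wrapping around).
For "neutronl" the result is "ofvuspom".

ofvuspom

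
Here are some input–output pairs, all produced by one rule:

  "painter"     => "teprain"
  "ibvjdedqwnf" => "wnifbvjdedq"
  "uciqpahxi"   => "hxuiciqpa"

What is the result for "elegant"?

The pattern: swap the first and last characters, then move the last 3 characters to the front (rotate right by 3).
On "elegant": the first step gives "tlegane", and the second then gives "anetleg".

anetleg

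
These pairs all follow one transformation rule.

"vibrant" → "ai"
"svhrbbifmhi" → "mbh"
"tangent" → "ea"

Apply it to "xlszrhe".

rl

Each output is the input with this applied: reverse the string, then keep one character in every 3, starting at position 3 (positions 3rd, 6th, 9th, ...).
"xlszrhe" → "rl".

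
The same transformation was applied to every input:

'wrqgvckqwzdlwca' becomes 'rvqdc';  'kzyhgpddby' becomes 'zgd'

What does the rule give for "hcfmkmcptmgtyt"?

ckpgt

The rule is to keep one character in every 3, starting at position 2 (positions 2nd, 5th, 8th, ...).
For "hcfmkmcptmgtyt" the result is "ckpgt".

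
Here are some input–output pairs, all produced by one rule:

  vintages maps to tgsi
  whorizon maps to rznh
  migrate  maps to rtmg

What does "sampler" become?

pesm

The pattern: move the first 3 characters to the end (rotate left by 3), then keep every other character starting from the first (positions 1st, 3rd, 5th, ...).
On "sampler": the first step gives "plersam", and the second then gives "pesm".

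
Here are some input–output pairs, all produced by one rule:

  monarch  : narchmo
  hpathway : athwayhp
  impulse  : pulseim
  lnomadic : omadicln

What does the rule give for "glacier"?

The pattern: move the first 2 characters to the end (rotate left by 2).
So "glacier" becomes "aciergl".

aciergl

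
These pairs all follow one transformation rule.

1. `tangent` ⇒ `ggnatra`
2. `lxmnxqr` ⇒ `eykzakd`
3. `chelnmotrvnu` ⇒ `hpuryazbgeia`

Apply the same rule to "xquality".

What's happening: shift every letter 13 places forward in the alphabet (wrapping around) — i.e. ROT13, then move the last character to the front.
Working it through for "xquality": intermediate "kdhnyvgl", final "lkdhnyvg".

lkdhnyvg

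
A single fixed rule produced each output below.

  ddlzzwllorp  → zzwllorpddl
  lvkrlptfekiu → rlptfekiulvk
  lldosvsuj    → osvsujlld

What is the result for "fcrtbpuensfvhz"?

tbpuensfvhzfcr

Looking at the pairs, the operation is to move the first 3 characters to the end (rotate left by 3).
So "fcrtbpuensfvhz" becomes "tbpuensfvhzfcr".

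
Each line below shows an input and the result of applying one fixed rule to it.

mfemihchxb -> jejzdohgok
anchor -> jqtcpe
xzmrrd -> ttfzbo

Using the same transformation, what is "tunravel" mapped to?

cxgnvwpt

Rule — shift every letter 2 places forward in the alphabet (wrapping around), then swap the front and back halves of the string.
For "tunravel", step one produces "vwptcxgn"; step two turns that into "cxgnvwpt".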